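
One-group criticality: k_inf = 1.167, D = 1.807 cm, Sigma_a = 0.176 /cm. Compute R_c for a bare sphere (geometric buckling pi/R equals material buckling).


L^2 = D / Sigma_a = 1.807 / 0.176 = 10.26705 cm^2
B_m^2 = (k_inf - 1) / L^2 = (1.167 - 1) / 10.26705 = 0.01626563 /cm^2
For a bare sphere: B_g = pi/R, so R_c = pi / sqrt(B_m^2)
R_c = pi / sqrt(0.01626563) = 24.633 cm

24.633


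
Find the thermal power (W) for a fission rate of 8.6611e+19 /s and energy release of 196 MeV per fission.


P = fission_rate * E_MeV * 1.602e-13
P = 8.6611e+19 * 196 * 1.602e-13
P = 2.7195e+09 W

2.7195e+09


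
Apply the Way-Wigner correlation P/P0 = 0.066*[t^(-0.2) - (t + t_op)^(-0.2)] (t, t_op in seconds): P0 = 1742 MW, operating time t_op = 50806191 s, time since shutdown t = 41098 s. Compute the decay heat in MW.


P/P0 = 0.066 * [t^(-0.2) - (t + t_op)^(-0.2)]
P/P0 = 0.066 * [41098^(-0.2) - (41098 + 50806191)^(-0.2)]
P/P0 = 0.066 * [0.1194637 - 0.02875719] = 0.005986630
P = 1742 * 0.005986630 = 10.429 MW

10.429


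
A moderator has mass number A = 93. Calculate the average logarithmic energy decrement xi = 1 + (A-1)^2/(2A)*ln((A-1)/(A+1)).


xi = 1 + (A-1)^2/(2A) * ln((A-1)/(A+1))
xi = 1 + (93-1)^2/(2*93) * ln((93-1)/(93 +1))
xi = 0.021352

0.021352


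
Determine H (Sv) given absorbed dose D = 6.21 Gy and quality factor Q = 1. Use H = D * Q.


H = D * Q
H = 6.21 * 1
H = 6.2100 Sv

6.2100


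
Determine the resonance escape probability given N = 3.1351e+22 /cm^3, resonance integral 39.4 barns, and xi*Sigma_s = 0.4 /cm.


p = exp(-N * I * 1e-24 / (xi*Sigma_s))
p = exp(-3.1351e+22 * 39.4 * 1e-24 / 0.4)
p = 0.045590

0.045590


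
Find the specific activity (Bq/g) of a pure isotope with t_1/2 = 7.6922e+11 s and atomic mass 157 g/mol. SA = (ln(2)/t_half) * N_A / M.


lambda = ln(2) / t_half = ln(2) / 7.6922e+11 = 9.011040e-13 /s
SA = lambda * N_A / M
SA = 9.011040e-13 * 6.022e23 / 157
SA = 3.4563e+09 Bq/g

3.4563e+09


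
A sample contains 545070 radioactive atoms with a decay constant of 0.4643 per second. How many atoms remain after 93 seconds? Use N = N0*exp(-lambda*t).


N = N0 * exp(-lambda * t)
N = 545070 * exp(-0.4643 * 93)
N = 9.6307e-14

9.6307e-14


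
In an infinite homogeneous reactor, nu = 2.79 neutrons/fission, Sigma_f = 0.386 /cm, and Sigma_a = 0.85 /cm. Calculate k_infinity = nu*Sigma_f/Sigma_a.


k_inf = nu * Sigma_f / Sigma_a
k_inf = 2.79 * 0.386 / 0.85
k_inf = 1.2670

1.2670


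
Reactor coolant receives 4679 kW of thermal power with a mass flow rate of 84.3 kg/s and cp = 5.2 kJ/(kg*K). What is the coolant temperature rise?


dT = Q / (m_dot * cp)
dT = 4679 / (84.3 * 5.2)
dT = 10.674 C

10.674


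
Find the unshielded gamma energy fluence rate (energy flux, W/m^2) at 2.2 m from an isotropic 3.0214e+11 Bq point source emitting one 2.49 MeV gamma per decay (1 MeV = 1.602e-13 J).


psi = A * E * 1.602e-13 / (4*pi*r^2)
psi = 3.0214e+11 * 2.49 * 1.602e-13 / (4*pi*2.2^2)
psi = 0.0019816 W/m^2

0.0019816


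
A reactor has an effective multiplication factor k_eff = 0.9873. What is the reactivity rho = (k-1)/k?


rho = (k_eff - 1) / k_eff
rho = (0.9873 - 1) / 0.9873
rho = -0.012863

-0.012863


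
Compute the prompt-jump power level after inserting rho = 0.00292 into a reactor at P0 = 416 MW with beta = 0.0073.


P1/P0 = beta / (beta - rho)
P1/P0 = 0.0073 / (0.0073 - 0.00292) = 1.666667
P1 = 416 * 1.666667 = 693.33 MW

693.33


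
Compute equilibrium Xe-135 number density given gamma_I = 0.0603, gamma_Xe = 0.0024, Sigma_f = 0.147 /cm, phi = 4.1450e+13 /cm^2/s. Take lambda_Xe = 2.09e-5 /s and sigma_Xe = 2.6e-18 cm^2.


Xe_eq = (gamma_I + gamma_Xe) * Sigma_f * phi / (lambda_Xe + sigma_Xe * phi)
Numerator = (0.0603 + 0.0024) * 0.147 * 4.1450e+13 = 3.820405e+11
Denominator = 2.09e-5 + 2.6e-18 * 4.1450e+13 = 1.286700e-04
Xe_eq = 3.820405e+11 / 1.286700e-04 = 2.9691e+15 /cm^3

2.9691e+15


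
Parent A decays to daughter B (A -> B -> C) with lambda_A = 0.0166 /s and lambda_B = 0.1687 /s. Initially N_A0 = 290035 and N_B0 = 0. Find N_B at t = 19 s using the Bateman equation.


N_B(t) = lambda_A * N_A0 / (lambda_B - lambda_A) * [exp(-lambda_A*t) - exp(-lambda_B*t)]
exp(-0.0166*19) = 0.7294970; exp(-0.1687*19) = 0.04054674
N_B = 0.0166 * 290035 / (0.1687 - 0.0166) * (0.7294970 - 0.04054674)
N_B = 21808

21808


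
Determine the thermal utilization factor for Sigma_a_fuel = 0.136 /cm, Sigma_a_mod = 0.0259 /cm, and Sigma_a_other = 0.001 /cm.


f = Sigma_a_fuel / (Sigma_a_fuel + Sigma_a_mod + Sigma_a_other)
f = 0.136 / (0.136 + 0.0259 + 0.001)
f = 0.83487

0.83487


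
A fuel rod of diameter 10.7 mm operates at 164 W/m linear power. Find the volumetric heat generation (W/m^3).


r = D / 2 / 1000 = 10.7 / 2 / 1000 = 0.00535 m
q''' = q' / (pi * r^2)
q''' = 164 / (pi * 0.00535^2)
q''' = 1.8238e+06 W/m^3

1.8238e+06


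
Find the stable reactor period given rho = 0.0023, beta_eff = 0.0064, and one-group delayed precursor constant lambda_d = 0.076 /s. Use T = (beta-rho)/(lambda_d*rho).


T = (beta - rho) / (lambda_d * rho)
T = (0.0064 - 0.0023) / (0.076 * 0.0023)
T = 23.455 s

23.455


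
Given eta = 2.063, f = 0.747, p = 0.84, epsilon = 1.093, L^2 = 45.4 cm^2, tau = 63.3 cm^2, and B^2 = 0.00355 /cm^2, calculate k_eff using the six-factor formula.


k_inf = eta*f*p*eps = 2.063*0.747*0.84*1.093 = 1.414879
P_TNL = 1/(1 + L^2*B^2) = 1/(1 + 45.4*0.00355) = 0.8612003
P_FNL = exp(-B^2*tau) = exp(-0.00355*63.3) = 0.7987438
k_eff = k_inf * P_TNL * P_FNL = 1.414879 * 0.8612003 * 0.7987438
k_eff = 0.97326

0.97326


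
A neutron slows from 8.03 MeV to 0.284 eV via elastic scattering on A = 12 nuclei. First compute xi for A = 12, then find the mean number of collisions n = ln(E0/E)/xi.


xi = 1 + (A-1)^2/(2A)*ln((A-1)/(A+1)) = 0.1577690 (for A = 12)
n = ln(E0/E) / xi
n = ln(8.03e6 / 0.284) / 0.1577690
n = ln(2.827465e+07) / 0.1577690 = 108.75

108.75


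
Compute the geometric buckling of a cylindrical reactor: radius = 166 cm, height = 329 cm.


B^2 = (2.405/R)^2 + (pi/H)^2
B^2 = (2.405/166)^2 + (pi/329)^2
B^2 = 3.0108e-04 /cm^2

3.0108e-04


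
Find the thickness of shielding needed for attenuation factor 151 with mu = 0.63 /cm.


x = ln(factor) / mu
x = ln(151) / 0.63
x = 7.9639 cm

7.9639


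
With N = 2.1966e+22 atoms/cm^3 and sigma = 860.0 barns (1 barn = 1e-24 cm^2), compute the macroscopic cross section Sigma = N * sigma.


Sigma = N * sigma_barns * 1e-24
Sigma = 2.1966e+22 * 860.0 * 1e-24
Sigma = 18.891 /cm

18.891


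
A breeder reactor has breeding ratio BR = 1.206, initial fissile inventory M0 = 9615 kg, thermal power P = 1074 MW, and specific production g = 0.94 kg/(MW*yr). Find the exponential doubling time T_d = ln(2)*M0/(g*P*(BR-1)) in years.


Breeding gain G = BR - 1 = 1.206 - 1 = 0.206
Fissile production rate = g * P * G = 0.94 * 1074 * 0.206 = 207.96936 kg/yr
T_d = ln(2) * M0 / (g * P * G)
T_d = ln(2) * 9615 / 207.96936 = 32.046 yr

32.046


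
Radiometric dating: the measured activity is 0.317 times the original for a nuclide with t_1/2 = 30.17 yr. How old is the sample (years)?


lambda = ln(2) / t_half = ln(2) / 30.17 = 0.02297472 /yr
t = -ln(A/A0) / lambda
t = -ln(0.317) / 0.02297472
t = 50.005 yr

50.005


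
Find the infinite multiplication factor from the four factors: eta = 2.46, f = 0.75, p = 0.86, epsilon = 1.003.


k_inf = eta * f * p * epsilon
k_inf = 2.46 * 0.75 * 0.86 * 1.003
k_inf = 1.5915

1.5915


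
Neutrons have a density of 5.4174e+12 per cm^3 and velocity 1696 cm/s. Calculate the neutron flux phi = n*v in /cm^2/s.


phi = n * v
phi = 5.4174e+12 * 1696
phi = 9.1879e+15 /cm^2/s

9.1879e+15


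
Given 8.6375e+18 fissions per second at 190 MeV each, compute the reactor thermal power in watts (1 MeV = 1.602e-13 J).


P = fission_rate * E_MeV * 1.602e-13
P = 8.6375e+18 * 190 * 1.602e-13
P = 2.6291e+08 W

2.6291e+08


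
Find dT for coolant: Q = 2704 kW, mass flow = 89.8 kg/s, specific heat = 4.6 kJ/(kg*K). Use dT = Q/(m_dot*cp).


dT = Q / (m_dot * cp)
dT = 2704 / (89.8 * 4.6)
dT = 6.5459 C

6.5459


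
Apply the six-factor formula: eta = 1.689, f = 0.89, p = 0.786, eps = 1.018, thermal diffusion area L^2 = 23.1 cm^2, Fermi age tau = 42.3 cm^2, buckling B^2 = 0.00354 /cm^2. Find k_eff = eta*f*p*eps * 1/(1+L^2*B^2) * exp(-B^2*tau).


k_inf = eta*f*p*eps = 1.689*0.89*0.786*1.018 = 1.202790
P_TNL = 1/(1 + L^2*B^2) = 1/(1 + 23.1*0.00354) = 0.9244075
P_FNL = exp(-B^2*tau) = exp(-0.00354*42.3) = 0.8609301
k_eff = k_inf * P_TNL * P_FNL = 1.202790 * 0.9244075 * 0.8609301
k_eff = 0.95724

0.95724


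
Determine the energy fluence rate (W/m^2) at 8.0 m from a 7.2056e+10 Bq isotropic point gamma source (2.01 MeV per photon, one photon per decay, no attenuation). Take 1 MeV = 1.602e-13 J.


psi = A * E * 1.602e-13 / (4*pi*r^2)
psi = 7.2056e+10 * 2.01 * 1.602e-13 / (4*pi*8.0^2)
psi = 2.8850e-05 W/m^2

2.8850e-05


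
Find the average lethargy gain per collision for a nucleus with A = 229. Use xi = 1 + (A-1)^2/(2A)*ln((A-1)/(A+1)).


xi = 1 + (A-1)^2/(2A) * ln((A-1)/(A+1))
xi = 1 + (229-1)^2/(2*229) * ln((229-1)/(229 +1))
xi = 0.0087083

0.0087083


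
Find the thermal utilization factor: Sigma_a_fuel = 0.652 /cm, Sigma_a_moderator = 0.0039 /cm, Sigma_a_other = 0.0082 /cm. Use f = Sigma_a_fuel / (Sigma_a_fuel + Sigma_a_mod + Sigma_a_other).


f = Sigma_a_fuel / (Sigma_a_fuel + Sigma_a_mod + Sigma_a_other)
f = 0.652 / (0.652 + 0.0039 + 0.0082)
f = 0.98178

0.98178


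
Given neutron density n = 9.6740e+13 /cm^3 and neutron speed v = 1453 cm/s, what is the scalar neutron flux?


phi = n * v
phi = 9.6740e+13 * 1453
phi = 1.4056e+17 /cm^2/s

1.4056e+17


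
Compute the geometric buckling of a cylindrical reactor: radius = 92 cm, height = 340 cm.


B^2 = (2.405/R)^2 + (pi/H)^2
B^2 = (2.405/92)^2 + (pi/340)^2
B^2 = 7.6874e-04 /cm^2

7.6874e-04


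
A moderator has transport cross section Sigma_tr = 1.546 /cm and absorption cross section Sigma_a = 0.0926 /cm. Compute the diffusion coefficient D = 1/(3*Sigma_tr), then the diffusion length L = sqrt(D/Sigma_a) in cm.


D = 1 / (3 * Sigma_tr) = 1 / (3 * 1.546) = 0.2156102 cm
L = sqrt(D / Sigma_a)
L = sqrt(0.2156102 / 0.0926)
L = 1.5259 cm

1.5259


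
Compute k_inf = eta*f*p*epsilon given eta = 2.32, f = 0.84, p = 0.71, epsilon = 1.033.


k_inf = eta * f * p * epsilon
k_inf = 2.32 * 0.84 * 0.71 * 1.033
k_inf = 1.4293

1.4293


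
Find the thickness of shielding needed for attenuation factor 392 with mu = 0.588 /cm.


x = ln(factor) / mu
x = ln(392) / 0.588
x = 10.155 cm

10.155


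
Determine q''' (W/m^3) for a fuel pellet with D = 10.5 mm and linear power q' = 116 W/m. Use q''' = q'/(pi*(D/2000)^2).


r = D / 2 / 1000 = 10.5 / 2 / 1000 = 0.00525 m
q''' = q' / (pi * r^2)
q''' = 116 / (pi * 0.00525^2)
q''' = 1.3396e+06 W/m^3

1.3396e+06


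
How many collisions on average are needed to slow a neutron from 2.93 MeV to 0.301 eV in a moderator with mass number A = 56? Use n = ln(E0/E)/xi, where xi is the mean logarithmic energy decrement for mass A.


xi = 1 + (A-1)^2/(2A)*ln((A-1)/(A+1)) = 0.03529286 (for A = 56)
n = ln(E0/E) / xi
n = ln(2.93e6 / 0.301) / 0.03529286
n = ln(9.734219e+06) / 0.03529286 = 455.93

455.93


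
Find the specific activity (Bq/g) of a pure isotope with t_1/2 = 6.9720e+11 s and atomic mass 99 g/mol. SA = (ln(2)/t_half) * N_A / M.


lambda = ln(2) / t_half = ln(2) / 6.9720e+11 = 9.941870e-13 /s
SA = lambda * N_A / M
SA = 9.941870e-13 * 6.022e23 / 99
SA = 6.0475e+09 Bq/g

6.0475e+09


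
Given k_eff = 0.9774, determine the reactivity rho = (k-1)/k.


rho = (k_eff - 1) / k_eff
rho = (0.9774 - 1) / 0.9774
rho = -0.023123

-0.023123


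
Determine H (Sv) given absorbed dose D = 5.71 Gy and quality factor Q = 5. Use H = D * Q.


H = D * Q
H = 5.71 * 5
H = 28.550 Sv

28.550


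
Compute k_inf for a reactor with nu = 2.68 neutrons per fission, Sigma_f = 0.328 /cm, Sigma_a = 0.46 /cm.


k_inf = nu * Sigma_f / Sigma_a
k_inf = 2.68 * 0.328 / 0.46
k_inf = 1.9110

1.9110


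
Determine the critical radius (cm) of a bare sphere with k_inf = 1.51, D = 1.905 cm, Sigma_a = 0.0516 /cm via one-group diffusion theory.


L^2 = D / Sigma_a = 1.905 / 0.0516 = 36.91860 cm^2
B_m^2 = (k_inf - 1) / L^2 = (1.51 - 1) / 36.91860 = 0.01381417 /cm^2
For a bare sphere: B_g = pi/R, so R_c = pi / sqrt(B_m^2)
R_c = pi / sqrt(0.01381417) = 26.729 cm

26.729


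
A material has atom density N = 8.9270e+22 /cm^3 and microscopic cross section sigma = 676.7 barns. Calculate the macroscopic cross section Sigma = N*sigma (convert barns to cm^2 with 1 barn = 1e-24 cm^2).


Sigma = N * sigma_barns * 1e-24
Sigma = 8.9270e+22 * 676.7 * 1e-24
Sigma = 60.409 /cm

60.409


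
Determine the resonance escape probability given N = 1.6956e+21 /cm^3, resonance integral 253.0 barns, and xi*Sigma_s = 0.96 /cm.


p = exp(-N * I * 1e-24 / (xi*Sigma_s))
p = exp(-1.6956e+21 * 253.0 * 1e-24 / 0.96)
p = 0.63963

0.63963


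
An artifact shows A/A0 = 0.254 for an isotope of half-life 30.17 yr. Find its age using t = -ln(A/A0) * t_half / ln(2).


lambda = ln(2) / t_half = ln(2) / 30.17 = 0.02297472 /yr
t = -ln(A/A0) / lambda
t = -ln(0.254) / 0.02297472
t = 59.649 yr

59.649


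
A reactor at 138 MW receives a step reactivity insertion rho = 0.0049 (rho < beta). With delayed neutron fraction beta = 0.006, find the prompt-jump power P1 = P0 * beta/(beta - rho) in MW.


P1/P0 = beta / (beta - rho)
P1/P0 = 0.006 / (0.006 - 0.0049) = 5.454545
P1 = 138 * 5.454545 = 752.73 MW

752.73


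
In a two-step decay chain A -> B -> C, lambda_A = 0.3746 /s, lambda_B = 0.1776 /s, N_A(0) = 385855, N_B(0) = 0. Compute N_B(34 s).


N_B(t) = lambda_A * N_A0 / (lambda_B - lambda_A) * [exp(-lambda_A*t) - exp(-lambda_B*t)]
exp(-0.3746*34) = 2.942062e-06; exp(-0.1776*34) = 0.002385372
N_B = 0.3746 * 385855 / (0.1776 - 0.3746) * (2.942062e-06 - 0.002385372)
N_B = 1748.0

1748.0


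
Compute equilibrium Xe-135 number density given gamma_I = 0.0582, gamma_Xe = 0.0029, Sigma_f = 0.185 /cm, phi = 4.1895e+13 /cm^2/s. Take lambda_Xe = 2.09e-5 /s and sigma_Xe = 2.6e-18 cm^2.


Xe_eq = (gamma_I + gamma_Xe) * Sigma_f * phi / (lambda_Xe + sigma_Xe * phi)
Numerator = (0.0582 + 0.0029) * 0.185 * 4.1895e+13 = 4.735601e+11
Denominator = 2.09e-5 + 2.6e-18 * 4.1895e+13 = 1.298270e-04
Xe_eq = 4.735601e+11 / 1.298270e-04 = 3.6476e+15 /cm^3

3.6476e+15


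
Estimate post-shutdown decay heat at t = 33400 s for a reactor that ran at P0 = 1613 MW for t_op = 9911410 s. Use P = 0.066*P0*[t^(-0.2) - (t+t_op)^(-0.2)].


P/P0 = 0.066 * [t^(-0.2) - (t + t_op)^(-0.2)]
P/P0 = 0.066 * [33400^(-0.2) - (33400 + 9911410)^(-0.2)]
P/P0 = 0.066 * [0.1245233 - 0.03985481] = 0.005588120
P = 1613 * 0.005588120 = 9.0136 MW

9.0136


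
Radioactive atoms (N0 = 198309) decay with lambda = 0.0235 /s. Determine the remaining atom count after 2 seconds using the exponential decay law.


N = N0 * exp(-lambda * t)
N = 198309 * exp(-0.0235 * 2)
N = 189204

189204


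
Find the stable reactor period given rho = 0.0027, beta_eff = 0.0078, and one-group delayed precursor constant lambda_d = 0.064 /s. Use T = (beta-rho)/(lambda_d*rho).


T = (beta - rho) / (lambda_d * rho)
T = (0.0078 - 0.0027) / (0.064 * 0.0027)
T = 29.514 s

29.514


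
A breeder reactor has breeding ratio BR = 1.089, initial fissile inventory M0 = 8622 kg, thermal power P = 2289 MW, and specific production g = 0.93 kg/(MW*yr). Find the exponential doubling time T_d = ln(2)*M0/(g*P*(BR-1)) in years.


Breeding gain G = BR - 1 = 1.089 - 1 = 0.089
Fissile production rate = g * P * G = 0.93 * 2289 * 0.089 = 189.46053 kg/yr
T_d = ln(2) * M0 / (g * P * G)
T_d = ln(2) * 8622 / 189.46053 = 31.544 yr

31.544


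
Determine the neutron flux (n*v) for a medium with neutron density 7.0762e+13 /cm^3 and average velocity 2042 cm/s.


phi = n * v
phi = 7.0762e+13 * 2042
phi = 1.4450e+17 /cm^2/s

1.4450e+17


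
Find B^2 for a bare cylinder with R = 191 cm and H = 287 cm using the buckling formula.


B^2 = (2.405/R)^2 + (pi/H)^2
B^2 = (2.405/191)^2 + (pi/287)^2
B^2 = 2.7837e-04 /cm^2

2.7837e-04


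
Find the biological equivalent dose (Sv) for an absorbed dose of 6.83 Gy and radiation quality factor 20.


H = D * Q
H = 6.83 * 20
H = 136.60 Sv

136.60


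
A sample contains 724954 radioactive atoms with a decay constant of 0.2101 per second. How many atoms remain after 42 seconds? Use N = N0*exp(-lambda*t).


N = N0 * exp(-lambda * t)
N = 724954 * exp(-0.2101 * 42)
N = 106.66

106.66


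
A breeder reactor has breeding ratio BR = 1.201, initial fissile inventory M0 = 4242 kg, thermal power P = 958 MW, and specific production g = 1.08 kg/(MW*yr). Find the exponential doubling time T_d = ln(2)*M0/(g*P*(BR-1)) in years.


Breeding gain G = BR - 1 = 1.201 - 1 = 0.201
Fissile production rate = g * P * G = 1.08 * 958 * 0.201 = 207.96264 kg/yr
T_d = ln(2) * M0 / (g * P * G)
T_d = ln(2) * 4242 / 207.96264 = 14.139 yr

14.139


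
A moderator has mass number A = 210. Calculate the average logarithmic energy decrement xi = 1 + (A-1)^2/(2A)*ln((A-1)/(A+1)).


xi = 1 + (A-1)^2/(2A) * ln((A-1)/(A+1))
xi = 1 + (210-1)^2/(2*210) * ln((210-1)/(210 +1))
xi = 0.0094936

0.0094936


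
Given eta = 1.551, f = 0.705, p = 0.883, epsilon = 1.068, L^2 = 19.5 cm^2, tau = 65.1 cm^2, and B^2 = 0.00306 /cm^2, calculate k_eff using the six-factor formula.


k_inf = eta*f*p*eps = 1.551*0.705*0.883*1.068 = 1.031176
P_TNL = 1/(1 + L^2*B^2) = 1/(1 + 19.5*0.00306) = 0.9436900
P_FNL = exp(-B^2*tau) = exp(-0.00306*65.1) = 0.8193811
k_eff = k_inf * P_TNL * P_FNL = 1.031176 * 0.9436900 * 0.8193811
k_eff = 0.79735

0.79735


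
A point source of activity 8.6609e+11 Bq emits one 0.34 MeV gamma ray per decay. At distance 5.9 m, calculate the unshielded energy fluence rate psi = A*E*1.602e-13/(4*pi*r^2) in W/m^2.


psi = A * E * 1.602e-13 / (4*pi*r^2)
psi = 8.6609e+11 * 0.34 * 1.602e-13 / (4*pi*5.9^2)
psi = 1.0784e-04 W/m^2

1.0784e-04


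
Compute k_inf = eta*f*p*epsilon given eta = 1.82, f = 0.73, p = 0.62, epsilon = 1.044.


k_inf = eta * f * p * epsilon
k_inf = 1.82 * 0.73 * 0.62 * 1.044
k_inf = 0.85998

0.85998


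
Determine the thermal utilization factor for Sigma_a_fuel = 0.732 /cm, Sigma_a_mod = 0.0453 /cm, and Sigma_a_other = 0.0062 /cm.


f = Sigma_a_fuel / (Sigma_a_fuel + Sigma_a_mod + Sigma_a_other)
f = 0.732 / (0.732 + 0.0453 + 0.0062)
f = 0.93427

0.93427


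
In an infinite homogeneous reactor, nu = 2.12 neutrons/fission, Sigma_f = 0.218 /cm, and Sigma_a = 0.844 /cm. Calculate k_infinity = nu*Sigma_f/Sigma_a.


k_inf = nu * Sigma_f / Sigma_a
k_inf = 2.12 * 0.218 / 0.844
k_inf = 0.54758

0.54758


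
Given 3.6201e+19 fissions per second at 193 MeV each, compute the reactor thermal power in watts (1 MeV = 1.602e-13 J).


P = fission_rate * E_MeV * 1.602e-13
P = 3.6201e+19 * 193 * 1.602e-13
P = 1.1193e+09 W

1.1193e+09


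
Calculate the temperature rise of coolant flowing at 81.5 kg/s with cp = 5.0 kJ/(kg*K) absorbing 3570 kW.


dT = Q / (m_dot * cp)
dT = 3570 / (81.5 * 5.0)
dT = 8.7607 C

8.7607


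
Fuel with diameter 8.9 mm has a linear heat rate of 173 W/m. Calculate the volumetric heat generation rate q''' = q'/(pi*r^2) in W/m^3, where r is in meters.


r = D / 2 / 1000 = 8.9 / 2 / 1000 = 0.00445 m
q''' = q' / (pi * r^2)
q''' = 173 / (pi * 0.00445^2)
q''' = 2.7808e+06 W/m^3

2.7808e+06


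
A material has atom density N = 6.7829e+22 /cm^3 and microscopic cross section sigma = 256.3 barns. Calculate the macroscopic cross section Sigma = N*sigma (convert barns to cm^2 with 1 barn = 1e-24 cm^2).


Sigma = N * sigma_barns * 1e-24
Sigma = 6.7829e+22 * 256.3 * 1e-24
Sigma = 17.385 /cm

17.385


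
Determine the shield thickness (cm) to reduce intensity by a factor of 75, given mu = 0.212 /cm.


x = ln(factor) / mu
x = ln(75) / 0.212
x = 20.366 cm

20.366


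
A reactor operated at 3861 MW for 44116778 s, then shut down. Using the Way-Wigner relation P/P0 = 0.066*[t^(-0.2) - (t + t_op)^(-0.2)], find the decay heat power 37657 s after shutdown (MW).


P/P0 = 0.066 * [t^(-0.2) - (t + t_op)^(-0.2)]
P/P0 = 0.066 * [37657^(-0.2) - (37657 + 44116778)^(-0.2)]
P/P0 = 0.066 * [0.1215712 - 0.02958047] = 0.006071388
P = 3861 * 0.006071388 = 23.442 MW

23.442


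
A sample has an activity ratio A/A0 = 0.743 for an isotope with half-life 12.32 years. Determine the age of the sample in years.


lambda = ln(2) / t_half = ln(2) / 12.32 = 0.05626195 /yr
t = -ln(A/A0) / lambda
t = -ln(0.743) / 0.05626195
t = 5.2799 yr

5.2799


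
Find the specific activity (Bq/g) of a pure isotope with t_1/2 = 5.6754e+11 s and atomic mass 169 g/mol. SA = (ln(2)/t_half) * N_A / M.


lambda = ln(2) / t_half = ln(2) / 5.6754e+11 = 1.221319e-12 /s
SA = lambda * N_A / M
SA = 1.221319e-12 * 6.022e23 / 169
SA = 4.3519e+09 Bq/g

4.3519e+09


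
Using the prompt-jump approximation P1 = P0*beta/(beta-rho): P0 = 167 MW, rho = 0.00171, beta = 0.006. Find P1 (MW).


P1/P0 = beta / (beta - rho)
P1/P0 = 0.006 / (0.006 - 0.00171) = 1.398601
P1 = 167 * 1.398601 = 233.57 MW

233.57


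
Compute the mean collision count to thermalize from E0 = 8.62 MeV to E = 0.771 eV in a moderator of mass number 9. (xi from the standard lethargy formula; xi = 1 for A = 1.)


xi = 1 + (A-1)^2/(2A)*ln((A-1)/(A+1)) = 0.2066007 (for A = 9)
n = ln(E0/E) / xi
n = ln(8.62e6 / 0.771) / 0.2066007
n = ln(1.118029e+07) / 0.2066007 = 78.556

78.556


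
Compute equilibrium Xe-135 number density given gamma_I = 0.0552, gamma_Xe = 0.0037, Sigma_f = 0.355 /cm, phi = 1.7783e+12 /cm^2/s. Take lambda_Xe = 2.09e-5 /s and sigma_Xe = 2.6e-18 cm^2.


Xe_eq = (gamma_I + gamma_Xe) * Sigma_f * phi / (lambda_Xe + sigma_Xe * phi)
Numerator = (0.0552 + 0.0037) * 0.355 * 1.7783e+12 = 3.718336e+10
Denominator = 2.09e-5 + 2.6e-18 * 1.7783e+12 = 2.552358e-05
Xe_eq = 3.718336e+10 / 2.552358e-05 = 1.4568e+15 /cm^3

1.4568e+15


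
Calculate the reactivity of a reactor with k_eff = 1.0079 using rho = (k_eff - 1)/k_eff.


rho = (k_eff - 1) / k_eff
rho = (1.0079 - 1) / 1.0079
rho = 0.0078381

0.0078381


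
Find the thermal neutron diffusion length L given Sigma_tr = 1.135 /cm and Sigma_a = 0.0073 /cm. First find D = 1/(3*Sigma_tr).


D = 1 / (3 * Sigma_tr) = 1 / (3 * 1.135) = 0.2936858 cm
L = sqrt(D / Sigma_a)
L = sqrt(0.2936858 / 0.0073)
L = 6.3428 cm

6.3428


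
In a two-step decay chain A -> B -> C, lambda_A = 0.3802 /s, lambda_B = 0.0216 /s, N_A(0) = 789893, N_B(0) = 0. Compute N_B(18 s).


N_B(t) = lambda_A * N_A0 / (lambda_B - lambda_A) * [exp(-lambda_A*t) - exp(-lambda_B*t)]
exp(-0.3802*18) = 0.001066258; exp(-0.0216*18) = 0.6778698
N_B = 0.3802 * 789893 / (0.0216 - 0.3802) * (0.001066258 - 0.6778698)
N_B = 566804

566804


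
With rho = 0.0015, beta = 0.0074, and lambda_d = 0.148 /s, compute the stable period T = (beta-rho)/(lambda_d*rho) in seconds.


T = (beta - rho) / (lambda_d * rho)
T = (0.0074 - 0.0015) / (0.148 * 0.0015)
T = 26.577 s

26.577


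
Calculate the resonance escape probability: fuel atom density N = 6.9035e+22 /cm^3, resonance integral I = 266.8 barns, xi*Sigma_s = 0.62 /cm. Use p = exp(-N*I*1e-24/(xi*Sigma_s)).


p = exp(-N * I * 1e-24 / (xi*Sigma_s))
p = exp(-6.9035e+22 * 266.8 * 1e-24 / 0.62)
p = 1.2539e-13

1.2539e-13


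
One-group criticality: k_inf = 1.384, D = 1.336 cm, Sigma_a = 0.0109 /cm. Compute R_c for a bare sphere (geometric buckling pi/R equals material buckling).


L^2 = D / Sigma_a = 1.336 / 0.0109 = 122.5688 cm^2
B_m^2 = (k_inf - 1) / L^2 = (1.384 - 1) / 122.5688 = 0.003132934 /cm^2
For a bare sphere: B_g = pi/R, so R_c = pi / sqrt(B_m^2)
R_c = pi / sqrt(0.003132934) = 56.127 cm

56.127


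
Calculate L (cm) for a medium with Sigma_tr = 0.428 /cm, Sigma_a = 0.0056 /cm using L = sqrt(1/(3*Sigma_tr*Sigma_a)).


D = 1 / (3 * Sigma_tr) = 1 / (3 * 0.428) = 0.7788162 cm
L = sqrt(D / Sigma_a)
L = sqrt(0.7788162 / 0.0056)
L = 11.793 cm

11.793


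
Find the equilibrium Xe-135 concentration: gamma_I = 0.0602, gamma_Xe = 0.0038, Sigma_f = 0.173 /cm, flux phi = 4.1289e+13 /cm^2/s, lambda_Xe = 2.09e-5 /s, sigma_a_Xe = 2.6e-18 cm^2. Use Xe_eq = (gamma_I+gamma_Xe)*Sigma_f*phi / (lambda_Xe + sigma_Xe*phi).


Xe_eq = (gamma_I + gamma_Xe) * Sigma_f * phi / (lambda_Xe + sigma_Xe * phi)
Numerator = (0.0602 + 0.0038) * 0.173 * 4.1289e+13 = 4.571518e+11
Denominator = 2.09e-5 + 2.6e-18 * 4.1289e+13 = 1.282514e-04
Xe_eq = 4.571518e+11 / 1.282514e-04 = 3.5645e+15 /cm^3

3.5645e+15


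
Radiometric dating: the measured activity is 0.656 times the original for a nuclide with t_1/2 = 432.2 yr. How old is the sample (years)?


lambda = ln(2) / t_half = ln(2) / 432.2 = 0.001603765 /yr
t = -ln(A/A0) / lambda
t = -ln(0.656) / 0.001603765
t = 262.88 yr

262.88


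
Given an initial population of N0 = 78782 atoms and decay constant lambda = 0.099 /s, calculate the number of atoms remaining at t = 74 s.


N = N0 * exp(-lambda * t)
N = 78782 * exp(-0.099 * 74)
N = 51.854

51.854


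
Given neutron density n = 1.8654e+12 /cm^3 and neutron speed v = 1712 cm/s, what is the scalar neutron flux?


phi = n * v
phi = 1.8654e+12 * 1712
phi = 3.1936e+15 /cm^2/s

3.1936e+15


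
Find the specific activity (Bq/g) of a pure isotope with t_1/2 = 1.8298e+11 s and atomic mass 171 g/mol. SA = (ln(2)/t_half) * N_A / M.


lambda = ln(2) / t_half = ln(2) / 1.8298e+11 = 3.788104e-12 /s
SA = lambda * N_A / M
SA = 3.788104e-12 * 6.022e23 / 171
SA = 1.3340e+10 Bq/g

1.3340e+10


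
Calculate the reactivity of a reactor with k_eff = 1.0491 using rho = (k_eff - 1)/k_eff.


rho = (k_eff - 1) / k_eff
rho = (1.0491 - 1) / 1.0491
rho = 0.046802

0.046802


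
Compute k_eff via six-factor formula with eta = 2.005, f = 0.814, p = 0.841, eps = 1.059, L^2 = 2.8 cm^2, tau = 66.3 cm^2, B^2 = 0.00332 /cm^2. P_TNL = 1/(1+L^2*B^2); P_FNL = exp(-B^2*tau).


k_inf = eta*f*p*eps = 2.005*0.814*0.841*1.059 = 1.453553
P_TNL = 1/(1 + L^2*B^2) = 1/(1 + 2.8*0.00332) = 0.9907896
P_FNL = exp(-B^2*tau) = exp(-0.00332*66.3) = 0.8024257
k_eff = k_inf * P_TNL * P_FNL = 1.453553 * 0.9907896 * 0.8024257
k_eff = 1.1556

1.1556


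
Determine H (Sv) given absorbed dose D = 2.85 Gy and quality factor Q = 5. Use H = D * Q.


H = D * Q
H = 2.85 * 5
H = 14.250 Sv

14.250


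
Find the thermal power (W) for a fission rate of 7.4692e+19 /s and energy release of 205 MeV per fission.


P = fission_rate * E_MeV * 1.602e-13
P = 7.4692e+19 * 205 * 1.602e-13
P = 2.4530e+09 W

2.4530e+09


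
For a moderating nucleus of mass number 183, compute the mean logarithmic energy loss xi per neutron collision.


xi = 1 + (A-1)^2/(2A) * ln((A-1)/(A+1))
xi = 1 + (183-1)^2/(2*183) * ln((183-1)/(183 +1))
xi = 0.010889

0.010889


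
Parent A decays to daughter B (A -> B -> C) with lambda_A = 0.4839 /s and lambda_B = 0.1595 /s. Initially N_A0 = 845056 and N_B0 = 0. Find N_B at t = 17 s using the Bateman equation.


N_B(t) = lambda_A * N_A0 / (lambda_B - lambda_A) * [exp(-lambda_A*t) - exp(-lambda_B*t)]
exp(-0.4839*17) = 2.675243e-04; exp(-0.1595*17) = 0.06643708
N_B = 0.4839 * 845056 / (0.1595 - 0.4839) * (2.675243e-04 - 0.06643708)
N_B = 83410

83410


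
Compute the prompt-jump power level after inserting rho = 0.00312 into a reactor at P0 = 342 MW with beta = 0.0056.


P1/P0 = beta / (beta - rho)
P1/P0 = 0.0056 / (0.0056 - 0.00312) = 2.258065
P1 = 342 * 2.258065 = 772.26 MW

772.26


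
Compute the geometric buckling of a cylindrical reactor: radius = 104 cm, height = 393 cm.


B^2 = (2.405/R)^2 + (pi/H)^2
B^2 = (2.405/104)^2 + (pi/393)^2
B^2 = 5.9867e-04 /cm^2

5.9867e-04


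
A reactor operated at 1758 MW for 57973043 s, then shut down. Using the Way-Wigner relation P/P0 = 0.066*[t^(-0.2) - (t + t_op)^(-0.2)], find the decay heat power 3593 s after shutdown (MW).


P/P0 = 0.066 * [t^(-0.2) - (t + t_op)^(-0.2)]
P/P0 = 0.066 * [3593^(-0.2) - (3593 + 57973043)^(-0.2)]
P/P0 = 0.066 * [0.1944951 - 0.02801234] = 0.01098786
P = 1758 * 0.01098786 = 19.317 MW

19.317


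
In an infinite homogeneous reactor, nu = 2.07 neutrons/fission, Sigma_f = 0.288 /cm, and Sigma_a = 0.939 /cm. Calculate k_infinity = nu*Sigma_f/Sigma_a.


k_inf = nu * Sigma_f / Sigma_a
k_inf = 2.07 * 0.288 / 0.939
k_inf = 0.63489

0.63489


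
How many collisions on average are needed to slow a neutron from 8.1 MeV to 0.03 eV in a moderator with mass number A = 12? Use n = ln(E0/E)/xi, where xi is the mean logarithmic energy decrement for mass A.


xi = 1 + (A-1)^2/(2A)*ln((A-1)/(A+1)) = 0.1577690 (for A = 12)
n = ln(E0/E) / xi
n = ln(8.1e6 / 0.03) / 0.1577690
n = ln(2.700000e+08) / 0.1577690 = 123.05

123.05


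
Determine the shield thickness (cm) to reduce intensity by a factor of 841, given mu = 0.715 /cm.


x = ln(factor) / mu
x = ln(841) / 0.715
x = 9.4190 cm

9.4190


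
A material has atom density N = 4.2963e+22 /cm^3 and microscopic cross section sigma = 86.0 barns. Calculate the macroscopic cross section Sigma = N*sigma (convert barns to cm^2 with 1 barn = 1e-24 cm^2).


Sigma = N * sigma_barns * 1e-24
Sigma = 4.2963e+22 * 86.0 * 1e-24
Sigma = 3.6948 /cm

3.6948


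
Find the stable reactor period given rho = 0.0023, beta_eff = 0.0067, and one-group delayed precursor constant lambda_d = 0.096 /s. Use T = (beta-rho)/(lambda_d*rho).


T = (beta - rho) / (lambda_d * rho)
T = (0.0067 - 0.0023) / (0.096 * 0.0023)
T = 19.928 s

19.928


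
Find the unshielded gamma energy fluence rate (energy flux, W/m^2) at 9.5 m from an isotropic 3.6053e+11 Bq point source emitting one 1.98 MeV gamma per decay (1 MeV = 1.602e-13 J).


psi = A * E * 1.602e-13 / (4*pi*r^2)
psi = 3.6053e+11 * 1.98 * 1.602e-13 / (4*pi*9.5^2)
psi = 1.0084e-04 W/m^2

1.0084e-04


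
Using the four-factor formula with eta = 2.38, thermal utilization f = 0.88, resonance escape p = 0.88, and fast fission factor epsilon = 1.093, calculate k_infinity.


k_inf = eta * f * p * epsilon
k_inf = 2.38 * 0.88 * 0.88 * 1.093
k_inf = 2.0145

2.0145


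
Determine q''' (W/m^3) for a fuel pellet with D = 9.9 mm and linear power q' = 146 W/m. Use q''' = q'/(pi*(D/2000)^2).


r = D / 2 / 1000 = 9.9 / 2 / 1000 = 0.00495 m
q''' = q' / (pi * r^2)
q''' = 146 / (pi * 0.00495^2)
q''' = 1.8967e+06 W/m^3

1.8967e+06


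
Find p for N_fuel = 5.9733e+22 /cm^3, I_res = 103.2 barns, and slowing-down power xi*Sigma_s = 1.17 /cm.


p = exp(-N * I * 1e-24 / (xi*Sigma_s))
p = exp(-5.9733e+22 * 103.2 * 1e-24 / 1.17)
p = 0.0051500

0.0051500


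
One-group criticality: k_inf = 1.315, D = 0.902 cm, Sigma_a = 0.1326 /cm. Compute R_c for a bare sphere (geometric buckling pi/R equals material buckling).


L^2 = D / Sigma_a = 0.902 / 0.1326 = 6.802413 cm^2
B_m^2 = (k_inf - 1) / L^2 = (1.315 - 1) / 6.802413 = 0.04630710 /cm^2
For a bare sphere: B_g = pi/R, so R_c = pi / sqrt(B_m^2)
R_c = pi / sqrt(0.04630710) = 14.599 cm

14.599


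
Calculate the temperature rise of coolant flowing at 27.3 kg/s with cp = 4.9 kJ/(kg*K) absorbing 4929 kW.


dT = Q / (m_dot * cp)
dT = 4929 / (27.3 * 4.9)
dT = 36.847 C

36.847


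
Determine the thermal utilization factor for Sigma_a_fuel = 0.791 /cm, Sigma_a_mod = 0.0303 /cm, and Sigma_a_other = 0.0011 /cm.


f = Sigma_a_fuel / (Sigma_a_fuel + Sigma_a_mod + Sigma_a_other)
f = 0.791 / (0.791 + 0.0303 + 0.0011)
f = 0.96182

0.96182


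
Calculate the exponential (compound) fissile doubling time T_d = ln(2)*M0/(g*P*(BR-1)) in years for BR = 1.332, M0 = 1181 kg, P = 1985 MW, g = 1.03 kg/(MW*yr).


Breeding gain G = BR - 1 = 1.332 - 1 = 0.332
Fissile production rate = g * P * G = 1.03 * 1985 * 0.332 = 678.7906 kg/yr
T_d = ln(2) * M0 / (g * P * G)
T_d = ln(2) * 1181 / 678.7906 = 1.2060 yr

1.2060


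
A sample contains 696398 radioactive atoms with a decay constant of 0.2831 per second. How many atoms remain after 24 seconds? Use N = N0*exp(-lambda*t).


N = N0 * exp(-lambda * t)
N = 696398 * exp(-0.2831 * 24)
N = 779.99

779.99


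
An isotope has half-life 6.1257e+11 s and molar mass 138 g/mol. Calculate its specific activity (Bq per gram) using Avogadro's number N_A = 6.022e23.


lambda = ln(2) / t_half = ln(2) / 6.1257e+11 = 1.131540e-12 /s
SA = lambda * N_A / M
SA = 1.131540e-12 * 6.022e23 / 138
SA = 4.9378e+09 Bq/g

4.9378e+09


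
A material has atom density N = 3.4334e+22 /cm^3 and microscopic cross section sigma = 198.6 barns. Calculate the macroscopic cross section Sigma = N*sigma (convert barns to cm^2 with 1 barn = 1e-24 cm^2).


Sigma = N * sigma_barns * 1e-24
Sigma = 3.4334e+22 * 198.6 * 1e-24
Sigma = 6.8187 /cm

6.8187


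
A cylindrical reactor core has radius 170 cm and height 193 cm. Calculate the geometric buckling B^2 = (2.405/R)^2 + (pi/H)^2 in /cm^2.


B^2 = (2.405/R)^2 + (pi/H)^2
B^2 = (2.405/170)^2 + (pi/193)^2
B^2 = 4.6510e-04 /cm^2

4.6510e-04


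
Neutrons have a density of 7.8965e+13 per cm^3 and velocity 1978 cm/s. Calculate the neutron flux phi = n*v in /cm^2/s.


phi = n * v
phi = 7.8965e+13 * 1978
phi = 1.5619e+17 /cm^2/s

1.5619e+17


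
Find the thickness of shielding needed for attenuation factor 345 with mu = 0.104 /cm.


x = ln(factor) / mu
x = ln(345) / 0.104
x = 56.188 cm

56.188


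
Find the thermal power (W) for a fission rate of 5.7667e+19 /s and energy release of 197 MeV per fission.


P = fission_rate * E_MeV * 1.602e-13
P = 5.7667e+19 * 197 * 1.602e-13
P = 1.8199e+09 W

1.8199e+09


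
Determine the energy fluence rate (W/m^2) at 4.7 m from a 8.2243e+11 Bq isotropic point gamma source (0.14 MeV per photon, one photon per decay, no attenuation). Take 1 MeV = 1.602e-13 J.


psi = A * E * 1.602e-13 / (4*pi*r^2)
psi = 8.2243e+11 * 0.14 * 1.602e-13 / (4*pi*4.7^2)
psi = 6.6448e-05 W/m^2

6.6448e-05


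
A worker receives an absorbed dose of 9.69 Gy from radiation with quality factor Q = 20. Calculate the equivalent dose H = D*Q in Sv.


H = D * Q
H = 9.69 * 20
H = 193.80 Sv

193.80


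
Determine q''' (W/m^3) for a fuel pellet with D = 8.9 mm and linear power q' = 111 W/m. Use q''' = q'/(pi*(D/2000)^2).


r = D / 2 / 1000 = 8.9 / 2 / 1000 = 0.00445 m
q''' = q' / (pi * r^2)
q''' = 111 / (pi * 0.00445^2)
q''' = 1.7842e+06 W/m^3

1.7842e+06


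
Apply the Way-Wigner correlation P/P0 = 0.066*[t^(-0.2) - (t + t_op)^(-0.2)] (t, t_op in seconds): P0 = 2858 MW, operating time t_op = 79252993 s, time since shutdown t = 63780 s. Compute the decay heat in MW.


P/P0 = 0.066 * [t^(-0.2) - (t + t_op)^(-0.2)]
P/P0 = 0.066 * [63780^(-0.2) - (63780 + 79252993)^(-0.2)]
P/P0 = 0.066 * [0.1094115 - 0.02631037] = 0.005484675
P = 2858 * 0.005484675 = 15.675 MW

15.675


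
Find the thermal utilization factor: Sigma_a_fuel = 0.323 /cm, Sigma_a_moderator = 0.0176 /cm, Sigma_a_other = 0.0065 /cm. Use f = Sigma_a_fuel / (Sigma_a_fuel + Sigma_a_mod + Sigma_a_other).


f = Sigma_a_fuel / (Sigma_a_fuel + Sigma_a_mod + Sigma_a_other)
f = 0.323 / (0.323 + 0.0176 + 0.0065)
f = 0.93057

0.93057


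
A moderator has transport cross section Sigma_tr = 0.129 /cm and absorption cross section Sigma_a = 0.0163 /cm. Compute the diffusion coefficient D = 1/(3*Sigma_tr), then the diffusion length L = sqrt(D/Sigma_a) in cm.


D = 1 / (3 * Sigma_tr) = 1 / (3 * 0.129) = 2.583979 cm
L = sqrt(D / Sigma_a)
L = sqrt(2.583979 / 0.0163)
L = 12.591 cm

12.591


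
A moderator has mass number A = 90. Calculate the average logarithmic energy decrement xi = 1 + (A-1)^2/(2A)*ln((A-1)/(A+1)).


xi = 1 + (A-1)^2/(2A) * ln((A-1)/(A+1))
xi = 1 + (90-1)^2/(2*90) * ln((90-1)/(90 +1))
xi = 0.022059

0.022059


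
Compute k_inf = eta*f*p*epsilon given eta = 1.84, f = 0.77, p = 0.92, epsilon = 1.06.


k_inf = eta * f * p * epsilon
k_inf = 1.84 * 0.77 * 0.92 * 1.06
k_inf = 1.3817

1.3817


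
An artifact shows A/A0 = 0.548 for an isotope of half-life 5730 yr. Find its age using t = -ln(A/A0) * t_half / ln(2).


lambda = ln(2) / t_half = ln(2) / 5730 = 1.209681e-04 /yr
t = -ln(A/A0) / lambda
t = -ln(0.548) / 1.209681e-04
t = 4972.2 yr

4972.2


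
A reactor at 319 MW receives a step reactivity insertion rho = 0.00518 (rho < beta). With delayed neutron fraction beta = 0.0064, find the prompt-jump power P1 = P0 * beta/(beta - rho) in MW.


P1/P0 = beta / (beta - rho)
P1/P0 = 0.0064 / (0.0064 - 0.00518) = 5.245902
P1 = 319 * 5.245902 = 1673.4 MW

1673.4


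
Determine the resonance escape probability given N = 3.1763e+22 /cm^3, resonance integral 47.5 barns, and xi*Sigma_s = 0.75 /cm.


p = exp(-N * I * 1e-24 / (xi*Sigma_s))
p = exp(-3.1763e+22 * 47.5 * 1e-24 / 0.75)
p = 0.13377

0.13377


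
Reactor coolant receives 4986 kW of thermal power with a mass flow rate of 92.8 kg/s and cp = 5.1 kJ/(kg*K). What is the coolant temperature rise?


dT = Q / (m_dot * cp)
dT = 4986 / (92.8 * 5.1)
dT = 10.535 C

10.535


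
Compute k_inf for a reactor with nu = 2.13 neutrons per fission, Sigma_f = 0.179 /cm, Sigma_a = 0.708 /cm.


k_inf = nu * Sigma_f / Sigma_a
k_inf = 2.13 * 0.179 / 0.708
k_inf = 0.53852

0.53852


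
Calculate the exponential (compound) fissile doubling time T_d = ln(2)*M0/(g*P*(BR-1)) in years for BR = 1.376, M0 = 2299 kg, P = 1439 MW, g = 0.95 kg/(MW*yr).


Breeding gain G = BR - 1 = 1.376 - 1 = 0.376
Fissile production rate = g * P * G = 0.95 * 1439 * 0.376 = 514.0108 kg/yr
T_d = ln(2) * M0 / (g * P * G)
T_d = ln(2) * 2299 / 514.0108 = 3.1002 yr

3.1002


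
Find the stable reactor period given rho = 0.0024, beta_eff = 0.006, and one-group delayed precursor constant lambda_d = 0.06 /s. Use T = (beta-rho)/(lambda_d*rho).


T = (beta - rho) / (lambda_d * rho)
T = (0.006 - 0.0024) / (0.06 * 0.0024)
T = 25.000 s

25.000


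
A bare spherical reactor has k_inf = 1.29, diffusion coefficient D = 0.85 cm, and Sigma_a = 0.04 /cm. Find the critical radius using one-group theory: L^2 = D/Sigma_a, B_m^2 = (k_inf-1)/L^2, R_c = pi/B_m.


L^2 = D / Sigma_a = 0.85 / 0.04 = 21.25000 cm^2
B_m^2 = (k_inf - 1) / L^2 = (1.29 - 1) / 21.25000 = 0.01364706 /cm^2
For a bare sphere: B_g = pi/R, so R_c = pi / sqrt(B_m^2)
R_c = pi / sqrt(0.01364706) = 26.892 cm

26.892


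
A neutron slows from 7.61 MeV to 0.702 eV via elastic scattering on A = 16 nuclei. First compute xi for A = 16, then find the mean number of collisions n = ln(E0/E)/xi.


xi = 1 + (A-1)^2/(2A)*ln((A-1)/(A+1)) = 0.1199467 (for A = 16)
n = ln(E0/E) / xi
n = ln(7.61e6 / 0.702) / 0.1199467
n = ln(1.084046e+07) / 0.1199467 = 135.05

135.05


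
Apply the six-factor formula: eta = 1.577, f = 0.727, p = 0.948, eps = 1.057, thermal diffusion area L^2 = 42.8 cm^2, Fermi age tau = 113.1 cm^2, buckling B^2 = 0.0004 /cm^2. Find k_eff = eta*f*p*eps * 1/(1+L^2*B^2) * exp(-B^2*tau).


k_inf = eta*f*p*eps = 1.577*0.727*0.948*1.057 = 1.148813
P_TNL = 1/(1 + L^2*B^2) = 1/(1 + 42.8*0.0004) = 0.9831682
P_FNL = exp(-B^2*tau) = exp(-0.0004*113.1) = 0.9557681
k_eff = k_inf * P_TNL * P_FNL = 1.148813 * 0.9831682 * 0.9557681
k_eff = 1.0795

1.0795


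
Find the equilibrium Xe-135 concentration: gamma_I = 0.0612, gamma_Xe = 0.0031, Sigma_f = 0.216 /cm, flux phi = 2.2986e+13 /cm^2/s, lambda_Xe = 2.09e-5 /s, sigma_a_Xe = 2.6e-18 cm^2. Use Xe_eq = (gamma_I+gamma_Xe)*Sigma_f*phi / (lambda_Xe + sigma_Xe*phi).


Xe_eq = (gamma_I + gamma_Xe) * Sigma_f * phi / (lambda_Xe + sigma_Xe * phi)
Numerator = (0.0612 + 0.0031) * 0.216 * 2.2986e+13 = 3.192480e+11
Denominator = 2.09e-5 + 2.6e-18 * 2.2986e+13 = 8.066360e-05
Xe_eq = 3.192480e+11 / 8.066360e-05 = 3.9578e+15 /cm^3

3.9578e+15


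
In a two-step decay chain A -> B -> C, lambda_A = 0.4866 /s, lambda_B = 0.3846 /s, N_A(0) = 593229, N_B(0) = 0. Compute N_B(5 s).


N_B(t) = lambda_A * N_A0 / (lambda_B - lambda_A) * [exp(-lambda_A*t) - exp(-lambda_B*t)]
exp(-0.4866*5) = 0.08777312; exp(-0.3846*5) = 0.1461678
N_B = 0.4866 * 593229 / (0.3846 - 0.4866) * (0.08777312 - 0.1461678)
N_B = 165260

165260
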